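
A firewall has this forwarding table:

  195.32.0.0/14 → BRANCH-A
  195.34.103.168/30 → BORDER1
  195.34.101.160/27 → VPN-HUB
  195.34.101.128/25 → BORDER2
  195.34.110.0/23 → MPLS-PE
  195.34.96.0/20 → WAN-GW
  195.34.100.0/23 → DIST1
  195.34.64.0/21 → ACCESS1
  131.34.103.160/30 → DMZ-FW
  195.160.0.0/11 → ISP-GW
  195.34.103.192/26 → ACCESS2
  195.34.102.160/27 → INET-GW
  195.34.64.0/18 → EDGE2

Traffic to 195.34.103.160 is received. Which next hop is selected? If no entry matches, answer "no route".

Routes whose prefix contains 195.34.103.160:
  195.32.0.0/14 (195.32.0.0 - 195.35.255.255) -> BRANCH-A
  195.34.64.0/18 (195.34.64.0 - 195.34.127.255) -> EDGE2
  195.34.96.0/20 (195.34.96.0 - 195.34.111.255) -> WAN-GW
More-specific entries that do NOT match:
  195.34.103.168/30 (195.34.103.168 - 195.34.103.171) does not contain 195.34.103.160
  131.34.103.160/30 (131.34.103.160 - 131.34.103.163) does not contain 195.34.103.160
  195.34.101.160/27 (195.34.101.160 - 195.34.101.191) does not contain 195.34.103.160
  195.34.102.160/27 (195.34.102.160 - 195.34.102.191) does not contain 195.34.103.160
  195.34.103.192/26 (195.34.103.192 - 195.34.103.255) does not contain 195.34.103.160
  195.34.101.128/25 (195.34.101.128 - 195.34.101.255) does not contain 195.34.103.160
  195.34.110.0/23 (195.34.110.0 - 195.34.111.255) does not contain 195.34.103.160
  195.34.100.0/23 (195.34.100.0 - 195.34.101.255) does not contain 195.34.103.160
  195.34.64.0/21 (195.34.64.0 - 195.34.71.255) does not contain 195.34.103.160
Longest matching prefix is /20 -> next hop WAN-GW.

WAN-GW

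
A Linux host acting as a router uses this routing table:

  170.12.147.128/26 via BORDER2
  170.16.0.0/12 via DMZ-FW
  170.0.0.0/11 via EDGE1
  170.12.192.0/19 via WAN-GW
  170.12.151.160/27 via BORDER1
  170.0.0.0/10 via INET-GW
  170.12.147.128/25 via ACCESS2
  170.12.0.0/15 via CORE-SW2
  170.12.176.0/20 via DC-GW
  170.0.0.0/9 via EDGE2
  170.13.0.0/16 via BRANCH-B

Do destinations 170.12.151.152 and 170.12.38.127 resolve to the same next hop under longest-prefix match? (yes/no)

170.12.151.152: longest match 170.12.0.0/15 -> CORE-SW2
170.12.38.127: longest match 170.12.0.0/15 -> CORE-SW2

yes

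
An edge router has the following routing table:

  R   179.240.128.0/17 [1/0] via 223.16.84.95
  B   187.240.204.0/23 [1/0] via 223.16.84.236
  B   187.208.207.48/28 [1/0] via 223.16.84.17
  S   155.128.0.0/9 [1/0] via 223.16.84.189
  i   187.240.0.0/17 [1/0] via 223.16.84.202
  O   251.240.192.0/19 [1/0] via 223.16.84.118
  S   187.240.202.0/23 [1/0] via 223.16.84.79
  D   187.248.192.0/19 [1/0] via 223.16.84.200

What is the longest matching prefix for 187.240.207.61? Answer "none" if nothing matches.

187.240.207.61 is outside every listed prefix and there is no default route.

none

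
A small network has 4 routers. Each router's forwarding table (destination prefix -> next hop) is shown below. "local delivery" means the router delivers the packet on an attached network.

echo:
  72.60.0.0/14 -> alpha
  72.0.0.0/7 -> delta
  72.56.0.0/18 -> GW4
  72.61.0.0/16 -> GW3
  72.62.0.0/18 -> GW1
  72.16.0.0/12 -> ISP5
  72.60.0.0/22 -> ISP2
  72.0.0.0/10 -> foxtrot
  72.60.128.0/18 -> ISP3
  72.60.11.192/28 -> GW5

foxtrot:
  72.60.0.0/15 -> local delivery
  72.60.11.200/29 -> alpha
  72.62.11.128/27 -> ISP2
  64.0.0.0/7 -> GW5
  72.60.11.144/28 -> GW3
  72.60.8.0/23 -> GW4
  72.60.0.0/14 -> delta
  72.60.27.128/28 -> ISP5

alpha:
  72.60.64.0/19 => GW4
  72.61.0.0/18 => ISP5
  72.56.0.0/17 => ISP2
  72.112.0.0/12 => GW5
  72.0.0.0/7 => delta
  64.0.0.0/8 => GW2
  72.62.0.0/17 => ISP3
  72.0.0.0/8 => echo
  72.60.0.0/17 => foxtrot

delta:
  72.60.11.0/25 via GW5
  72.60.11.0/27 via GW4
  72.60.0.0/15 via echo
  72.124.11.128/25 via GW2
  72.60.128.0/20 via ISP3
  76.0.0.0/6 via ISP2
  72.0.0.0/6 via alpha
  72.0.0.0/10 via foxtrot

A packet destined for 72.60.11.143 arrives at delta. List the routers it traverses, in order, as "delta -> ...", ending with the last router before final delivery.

At delta: longest match for 72.60.11.143 is 72.60.0.0/15 -> echo
At echo: longest match for 72.60.11.143 is 72.60.0.0/14 -> alpha
At alpha: longest match for 72.60.11.143 is 72.60.0.0/17 -> foxtrot
At foxtrot: longest match for 72.60.11.143 is 72.60.0.0/15 -> local delivery

delta -> echo -> alpha -> foxtrot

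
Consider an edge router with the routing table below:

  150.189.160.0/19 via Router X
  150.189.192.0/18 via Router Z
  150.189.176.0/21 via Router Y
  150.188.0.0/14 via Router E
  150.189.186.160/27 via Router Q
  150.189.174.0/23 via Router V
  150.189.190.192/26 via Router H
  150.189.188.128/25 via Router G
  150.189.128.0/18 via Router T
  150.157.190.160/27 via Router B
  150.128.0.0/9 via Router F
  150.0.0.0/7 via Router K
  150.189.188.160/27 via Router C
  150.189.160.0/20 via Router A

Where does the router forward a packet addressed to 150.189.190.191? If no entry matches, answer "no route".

Routes whose prefix contains 150.189.190.191:
  150.0.0.0/7 (150.0.0.0 - 151.255.255.255) -> Router K
  150.128.0.0/9 (150.128.0.0 - 150.255.255.255) -> Router F
  150.188.0.0/14 (150.188.0.0 - 150.191.255.255) -> Router E
  150.189.128.0/18 (150.189.128.0 - 150.189.191.255) -> Router T
  150.189.160.0/19 (150.189.160.0 - 150.189.191.255) -> Router X
More-specific entries that do NOT match:
  150.189.186.160/27 (150.189.186.160 - 150.189.186.191) does not contain 150.189.190.191
  150.157.190.160/27 (150.157.190.160 - 150.157.190.191) does not contain 150.189.190.191
  150.189.188.160/27 (150.189.188.160 - 150.189.188.191) does not contain 150.189.190.191
  150.189.190.192/26 (150.189.190.192 - 150.189.190.255) does not contain 150.189.190.191
  150.189.188.128/25 (150.189.188.128 - 150.189.188.255) does not contain 150.189.190.191
  150.189.174.0/23 (150.189.174.0 - 150.189.175.255) does not contain 150.189.190.191
  150.189.176.0/21 (150.189.176.0 - 150.189.183.255) does not contain 150.189.190.191
  150.189.160.0/20 (150.189.160.0 - 150.189.175.255) does not contain 150.189.190.191
Longest matching prefix is /19 -> next hop Router X.

Router X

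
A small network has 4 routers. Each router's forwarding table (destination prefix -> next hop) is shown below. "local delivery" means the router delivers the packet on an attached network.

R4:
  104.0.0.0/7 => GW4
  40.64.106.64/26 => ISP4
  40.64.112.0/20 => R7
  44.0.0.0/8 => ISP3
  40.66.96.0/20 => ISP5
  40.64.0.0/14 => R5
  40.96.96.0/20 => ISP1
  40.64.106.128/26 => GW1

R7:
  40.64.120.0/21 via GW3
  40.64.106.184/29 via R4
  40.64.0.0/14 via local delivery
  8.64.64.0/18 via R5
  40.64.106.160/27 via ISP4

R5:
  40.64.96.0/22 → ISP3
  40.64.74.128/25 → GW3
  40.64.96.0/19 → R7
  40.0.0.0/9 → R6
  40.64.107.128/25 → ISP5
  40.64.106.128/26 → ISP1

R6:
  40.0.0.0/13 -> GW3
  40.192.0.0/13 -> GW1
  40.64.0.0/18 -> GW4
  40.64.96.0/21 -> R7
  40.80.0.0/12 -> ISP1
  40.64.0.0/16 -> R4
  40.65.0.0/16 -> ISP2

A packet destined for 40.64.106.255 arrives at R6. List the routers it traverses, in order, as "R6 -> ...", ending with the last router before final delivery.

At R6: longest match for 40.64.106.255 is 40.64.0.0/16 -> R4
At R4: longest match for 40.64.106.255 is 40.64.0.0/14 -> R5
At R5: longest match for 40.64.106.255 is 40.64.96.0/19 -> R7
At R7: longest match for 40.64.106.255 is 40.64.0.0/14 -> local delivery

R6 -> R4 -> R5 -> R7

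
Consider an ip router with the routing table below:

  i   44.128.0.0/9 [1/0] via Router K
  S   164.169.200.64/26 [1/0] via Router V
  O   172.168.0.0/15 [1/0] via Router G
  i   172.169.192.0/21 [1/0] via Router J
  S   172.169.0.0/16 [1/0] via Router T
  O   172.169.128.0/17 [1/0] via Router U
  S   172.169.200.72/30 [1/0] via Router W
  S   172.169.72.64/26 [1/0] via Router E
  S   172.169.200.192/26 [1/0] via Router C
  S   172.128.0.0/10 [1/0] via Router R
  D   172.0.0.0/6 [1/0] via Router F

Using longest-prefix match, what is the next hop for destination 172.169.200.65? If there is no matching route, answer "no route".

Routes whose prefix contains 172.169.200.65:
  172.0.0.0/6 (172.0.0.0 - 175.255.255.255) -> Router F
  172.128.0.0/10 (172.128.0.0 - 172.191.255.255) -> Router R
  172.168.0.0/15 (172.168.0.0 - 172.169.255.255) -> Router G
  172.169.0.0/16 (172.169.0.0 - 172.169.255.255) -> Router T
  172.169.128.0/17 (172.169.128.0 - 172.169.255.255) -> Router U
More-specific entries that do NOT match:
  172.169.200.72/30 (172.169.200.72 - 172.169.200.75) does not contain 172.169.200.65
  164.169.200.64/26 (164.169.200.64 - 164.169.200.127) does not contain 172.169.200.65
  172.169.72.64/26 (172.169.72.64 - 172.169.72.127) does not contain 172.169.200.65
  172.169.200.192/26 (172.169.200.192 - 172.169.200.255) does not contain 172.169.200.65
  172.169.192.0/21 (172.169.192.0 - 172.169.199.255) does not contain 172.169.200.65
Longest matching prefix is /17 -> next hop Router U.

Router U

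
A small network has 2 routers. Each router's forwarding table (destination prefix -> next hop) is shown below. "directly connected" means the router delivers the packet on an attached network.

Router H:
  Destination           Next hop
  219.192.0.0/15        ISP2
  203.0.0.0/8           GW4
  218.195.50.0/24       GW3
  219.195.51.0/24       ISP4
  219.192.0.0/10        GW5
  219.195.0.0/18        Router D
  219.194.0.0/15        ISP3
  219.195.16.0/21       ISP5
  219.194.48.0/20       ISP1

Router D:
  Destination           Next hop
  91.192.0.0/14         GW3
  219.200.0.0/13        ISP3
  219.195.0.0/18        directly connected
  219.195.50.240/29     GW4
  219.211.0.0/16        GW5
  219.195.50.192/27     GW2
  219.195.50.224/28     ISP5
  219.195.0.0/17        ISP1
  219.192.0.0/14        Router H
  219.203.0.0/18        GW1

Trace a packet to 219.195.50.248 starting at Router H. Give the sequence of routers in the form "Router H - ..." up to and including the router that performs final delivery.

Router H - Router D

At Router H: longest match for 219.195.50.248 is 219.195.0.0/18 -> Router D
At Router D: longest match for 219.195.50.248 is 219.195.0.0/18 -> directly connected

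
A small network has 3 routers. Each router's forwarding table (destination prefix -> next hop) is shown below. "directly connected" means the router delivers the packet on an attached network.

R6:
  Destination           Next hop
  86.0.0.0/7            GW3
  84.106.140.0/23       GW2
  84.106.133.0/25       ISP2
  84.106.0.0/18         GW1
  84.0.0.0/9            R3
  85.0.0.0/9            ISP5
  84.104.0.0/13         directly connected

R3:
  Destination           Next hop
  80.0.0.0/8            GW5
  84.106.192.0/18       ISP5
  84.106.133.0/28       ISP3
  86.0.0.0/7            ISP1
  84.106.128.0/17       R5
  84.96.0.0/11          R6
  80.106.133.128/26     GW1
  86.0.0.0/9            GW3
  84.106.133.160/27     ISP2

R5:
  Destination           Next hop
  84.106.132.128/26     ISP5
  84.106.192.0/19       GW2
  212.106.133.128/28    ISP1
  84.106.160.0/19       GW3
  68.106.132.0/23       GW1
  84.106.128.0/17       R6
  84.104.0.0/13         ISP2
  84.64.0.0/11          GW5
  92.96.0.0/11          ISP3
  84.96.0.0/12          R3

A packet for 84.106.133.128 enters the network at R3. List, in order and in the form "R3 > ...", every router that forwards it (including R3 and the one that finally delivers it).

At R3: longest match for 84.106.133.128 is 84.106.128.0/17 -> R5
At R5: longest match for 84.106.133.128 is 84.106.128.0/17 -> R6
At R6: longest match for 84.106.133.128 is 84.104.0.0/13 -> directly connected

R3 > R5 > R6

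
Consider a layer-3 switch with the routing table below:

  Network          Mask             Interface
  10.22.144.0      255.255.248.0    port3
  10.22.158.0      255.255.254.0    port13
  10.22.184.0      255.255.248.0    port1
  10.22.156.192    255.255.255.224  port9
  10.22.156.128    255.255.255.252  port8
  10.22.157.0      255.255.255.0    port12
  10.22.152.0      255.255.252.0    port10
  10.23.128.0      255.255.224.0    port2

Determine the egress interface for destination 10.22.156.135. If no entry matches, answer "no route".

No entry's prefix contains 10.22.156.135; there is no default route.

no route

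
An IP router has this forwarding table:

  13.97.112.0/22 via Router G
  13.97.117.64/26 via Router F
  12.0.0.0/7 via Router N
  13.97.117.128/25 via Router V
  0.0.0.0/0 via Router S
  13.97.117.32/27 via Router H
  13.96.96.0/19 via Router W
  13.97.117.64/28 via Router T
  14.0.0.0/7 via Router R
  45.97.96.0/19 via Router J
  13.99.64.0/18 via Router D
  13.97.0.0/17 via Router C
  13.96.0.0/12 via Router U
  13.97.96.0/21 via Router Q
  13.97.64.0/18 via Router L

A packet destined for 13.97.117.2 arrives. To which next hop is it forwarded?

Router L

Routes whose prefix contains 13.97.117.2:
  0.0.0.0/0 (default, matches everything) -> Router S
  12.0.0.0/7 (12.0.0.0 - 13.255.255.255) -> Router N
  13.96.0.0/12 (13.96.0.0 - 13.111.255.255) -> Router U
  13.97.0.0/17 (13.97.0.0 - 13.97.127.255) -> Router C
  13.97.64.0/18 (13.97.64.0 - 13.97.127.255) -> Router L
More-specific entries that do NOT match:
  13.97.117.64/28 (13.97.117.64 - 13.97.117.79) does not contain 13.97.117.2
  13.97.117.32/27 (13.97.117.32 - 13.97.117.63) does not contain 13.97.117.2
  13.97.117.64/26 (13.97.117.64 - 13.97.117.127) does not contain 13.97.117.2
  13.97.117.128/25 (13.97.117.128 - 13.97.117.255) does not contain 13.97.117.2
  13.97.112.0/22 (13.97.112.0 - 13.97.115.255) does not contain 13.97.117.2
  13.97.96.0/21 (13.97.96.0 - 13.97.103.255) does not contain 13.97.117.2
  13.96.96.0/19 (13.96.96.0 - 13.96.127.255) does not contain 13.97.117.2
  45.97.96.0/19 (45.97.96.0 - 45.97.127.255) does not contain 13.97.117.2
Longest matching prefix is /18 -> next hop Router L.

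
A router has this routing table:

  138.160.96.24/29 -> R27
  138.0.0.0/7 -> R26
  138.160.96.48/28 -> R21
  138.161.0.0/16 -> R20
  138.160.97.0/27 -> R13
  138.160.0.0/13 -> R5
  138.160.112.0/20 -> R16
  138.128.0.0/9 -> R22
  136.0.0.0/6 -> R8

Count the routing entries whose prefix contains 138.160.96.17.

4

Prefixes containing 138.160.96.17:
  136.0.0.0/6 (136.0.0.0 - 139.255.255.255)
  138.0.0.0/7 (138.0.0.0 - 139.255.255.255)
  138.128.0.0/9 (138.128.0.0 - 138.255.255.255)
  138.160.0.0/13 (138.160.0.0 - 138.167.255.255)
Total matching entries: 4.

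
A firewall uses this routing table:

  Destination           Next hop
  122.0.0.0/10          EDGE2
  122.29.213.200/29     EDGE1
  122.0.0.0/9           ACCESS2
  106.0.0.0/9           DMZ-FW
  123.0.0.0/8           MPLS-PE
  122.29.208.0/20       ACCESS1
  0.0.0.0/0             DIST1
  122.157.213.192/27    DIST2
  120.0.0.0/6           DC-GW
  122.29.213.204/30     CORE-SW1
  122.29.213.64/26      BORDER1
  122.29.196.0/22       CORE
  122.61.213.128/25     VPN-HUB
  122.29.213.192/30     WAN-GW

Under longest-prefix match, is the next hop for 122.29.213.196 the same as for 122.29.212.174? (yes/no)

yes

122.29.213.196: longest match 122.29.208.0/20 -> ACCESS1
122.29.212.174: longest match 122.29.208.0/20 -> ACCESS1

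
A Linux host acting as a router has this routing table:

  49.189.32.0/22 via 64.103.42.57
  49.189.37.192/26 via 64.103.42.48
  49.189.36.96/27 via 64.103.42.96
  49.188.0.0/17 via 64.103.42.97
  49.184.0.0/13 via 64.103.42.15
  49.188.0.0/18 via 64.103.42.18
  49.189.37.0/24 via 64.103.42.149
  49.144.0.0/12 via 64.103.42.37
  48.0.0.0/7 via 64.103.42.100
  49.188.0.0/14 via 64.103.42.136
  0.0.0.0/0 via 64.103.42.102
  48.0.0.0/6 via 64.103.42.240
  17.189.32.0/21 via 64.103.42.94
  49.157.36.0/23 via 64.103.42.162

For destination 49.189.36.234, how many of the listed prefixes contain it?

Prefixes containing 49.189.36.234:
  0.0.0.0/0 (default, matches everything)
  48.0.0.0/6 (48.0.0.0 - 51.255.255.255)
  48.0.0.0/7 (48.0.0.0 - 49.255.255.255)
  49.184.0.0/13 (49.184.0.0 - 49.191.255.255)
  49.188.0.0/14 (49.188.0.0 - 49.191.255.255)
Total matching entries: 5.

5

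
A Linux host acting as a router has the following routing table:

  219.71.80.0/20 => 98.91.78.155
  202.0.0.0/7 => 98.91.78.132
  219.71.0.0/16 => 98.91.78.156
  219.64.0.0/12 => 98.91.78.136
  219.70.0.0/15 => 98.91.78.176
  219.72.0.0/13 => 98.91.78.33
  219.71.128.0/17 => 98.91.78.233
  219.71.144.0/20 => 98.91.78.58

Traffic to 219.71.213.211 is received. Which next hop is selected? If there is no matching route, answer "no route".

Routes whose prefix contains 219.71.213.211:
  219.64.0.0/12 (219.64.0.0 - 219.79.255.255) -> 98.91.78.136
  219.70.0.0/15 (219.70.0.0 - 219.71.255.255) -> 98.91.78.176
  219.71.0.0/16 (219.71.0.0 - 219.71.255.255) -> 98.91.78.156
  219.71.128.0/17 (219.71.128.0 - 219.71.255.255) -> 98.91.78.233
More-specific entries that do NOT match:
  219.71.80.0/20 (219.71.80.0 - 219.71.95.255) does not contain 219.71.213.211
  219.71.144.0/20 (219.71.144.0 - 219.71.159.255) does not contain 219.71.213.211
Longest matching prefix is /17 -> next hop 98.91.78.233.

98.91.78.233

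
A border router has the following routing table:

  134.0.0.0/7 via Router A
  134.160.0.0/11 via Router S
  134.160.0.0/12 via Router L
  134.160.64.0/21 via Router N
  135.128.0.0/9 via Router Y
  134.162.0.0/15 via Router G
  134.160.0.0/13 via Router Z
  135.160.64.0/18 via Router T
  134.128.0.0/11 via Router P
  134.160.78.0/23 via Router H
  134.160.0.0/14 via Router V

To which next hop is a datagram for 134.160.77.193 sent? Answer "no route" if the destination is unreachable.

Routes whose prefix contains 134.160.77.193:
  134.0.0.0/7 (134.0.0.0 - 135.255.255.255) -> Router A
  134.160.0.0/11 (134.160.0.0 - 134.191.255.255) -> Router S
  134.160.0.0/12 (134.160.0.0 - 134.175.255.255) -> Router L
  134.160.0.0/13 (134.160.0.0 - 134.167.255.255) -> Router Z
  134.160.0.0/14 (134.160.0.0 - 134.163.255.255) -> Router V
More-specific entries that do NOT match:
  134.160.78.0/23 (134.160.78.0 - 134.160.79.255) does not contain 134.160.77.193
  134.160.64.0/21 (134.160.64.0 - 134.160.71.255) does not contain 134.160.77.193
  135.160.64.0/18 (135.160.64.0 - 135.160.127.255) does not contain 134.160.77.193
  134.162.0.0/15 (134.162.0.0 - 134.163.255.255) does not contain 134.160.77.193
Longest matching prefix is /14 -> next hop Router V.

Router V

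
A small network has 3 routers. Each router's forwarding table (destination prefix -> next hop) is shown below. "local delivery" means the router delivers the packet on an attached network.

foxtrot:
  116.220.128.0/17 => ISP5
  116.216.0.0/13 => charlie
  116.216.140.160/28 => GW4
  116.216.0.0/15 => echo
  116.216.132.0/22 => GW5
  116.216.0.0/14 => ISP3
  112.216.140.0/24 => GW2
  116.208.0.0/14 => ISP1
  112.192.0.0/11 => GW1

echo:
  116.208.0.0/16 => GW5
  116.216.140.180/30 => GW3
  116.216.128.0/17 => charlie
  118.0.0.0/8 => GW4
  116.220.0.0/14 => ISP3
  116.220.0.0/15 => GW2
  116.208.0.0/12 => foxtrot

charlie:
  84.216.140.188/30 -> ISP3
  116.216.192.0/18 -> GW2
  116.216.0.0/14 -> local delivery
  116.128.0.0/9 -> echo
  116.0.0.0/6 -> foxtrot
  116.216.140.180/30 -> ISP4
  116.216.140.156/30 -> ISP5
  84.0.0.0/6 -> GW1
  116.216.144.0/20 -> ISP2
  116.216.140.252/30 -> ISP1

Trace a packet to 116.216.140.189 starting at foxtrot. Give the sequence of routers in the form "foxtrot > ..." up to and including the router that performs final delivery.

foxtrot > echo > charlie

At foxtrot: longest match for 116.216.140.189 is 116.216.0.0/15 -> echo
At echo: longest match for 116.216.140.189 is 116.216.128.0/17 -> charlie
At charlie: longest match for 116.216.140.189 is 116.216.0.0/14 -> local delivery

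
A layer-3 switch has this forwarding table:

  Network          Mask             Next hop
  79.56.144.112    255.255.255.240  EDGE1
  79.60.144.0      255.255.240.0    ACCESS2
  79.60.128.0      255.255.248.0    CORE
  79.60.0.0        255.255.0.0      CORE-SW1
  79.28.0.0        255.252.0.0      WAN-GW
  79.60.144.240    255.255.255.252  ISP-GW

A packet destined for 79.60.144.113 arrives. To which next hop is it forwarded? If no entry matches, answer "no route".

Routes whose prefix contains 79.60.144.113:
  79.60.0.0/16 (79.60.0.0 - 79.60.255.255) -> CORE-SW1
  79.60.144.0/20 (79.60.144.0 - 79.60.159.255) -> ACCESS2
More-specific entries that do NOT match:
  79.60.144.240/30 (79.60.144.240 - 79.60.144.243) does not contain 79.60.144.113
  79.56.144.112/28 (79.56.144.112 - 79.56.144.127) does not contain 79.60.144.113
  79.60.128.0/21 (79.60.128.0 - 79.60.135.255) does not contain 79.60.144.113
Longest matching prefix is /20 -> next hop ACCESS2.

ACCESS2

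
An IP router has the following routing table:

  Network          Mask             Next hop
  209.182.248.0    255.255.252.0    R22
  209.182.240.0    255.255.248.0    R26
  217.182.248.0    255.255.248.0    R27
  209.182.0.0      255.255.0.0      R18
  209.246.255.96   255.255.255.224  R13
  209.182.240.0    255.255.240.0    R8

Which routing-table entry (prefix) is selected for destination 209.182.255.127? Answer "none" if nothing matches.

Entries matching 209.182.255.127:
  209.182.0.0/16 (209.182.0.0 - 209.182.255.255)
  209.182.240.0/20 (209.182.240.0 - 209.182.255.255)
Most specific is 209.182.240.0/20.

209.182.240.0/20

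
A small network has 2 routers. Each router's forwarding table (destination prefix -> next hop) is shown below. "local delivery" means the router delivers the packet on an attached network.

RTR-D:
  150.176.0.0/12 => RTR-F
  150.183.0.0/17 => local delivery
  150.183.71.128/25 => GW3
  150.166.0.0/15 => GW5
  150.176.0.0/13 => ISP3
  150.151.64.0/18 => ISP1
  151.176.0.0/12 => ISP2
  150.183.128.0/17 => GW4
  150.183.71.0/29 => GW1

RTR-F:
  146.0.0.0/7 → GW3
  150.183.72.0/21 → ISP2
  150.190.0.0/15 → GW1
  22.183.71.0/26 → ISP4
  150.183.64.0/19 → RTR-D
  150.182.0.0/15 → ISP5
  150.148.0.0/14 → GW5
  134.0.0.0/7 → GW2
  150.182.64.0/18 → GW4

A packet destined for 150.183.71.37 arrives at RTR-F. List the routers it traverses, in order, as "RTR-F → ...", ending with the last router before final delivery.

RTR-F → RTR-D

At RTR-F: longest match for 150.183.71.37 is 150.183.64.0/19 -> RTR-D
At RTR-D: longest match for 150.183.71.37 is 150.183.0.0/17 -> local delivery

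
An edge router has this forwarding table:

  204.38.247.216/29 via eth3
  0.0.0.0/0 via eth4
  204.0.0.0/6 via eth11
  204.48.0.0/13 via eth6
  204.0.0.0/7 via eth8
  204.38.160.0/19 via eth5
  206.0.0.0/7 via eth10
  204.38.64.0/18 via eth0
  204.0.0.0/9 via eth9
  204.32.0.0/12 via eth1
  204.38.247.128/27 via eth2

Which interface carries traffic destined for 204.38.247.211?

eth1

Routes whose prefix contains 204.38.247.211:
  0.0.0.0/0 (default, matches everything) -> eth4
  204.0.0.0/6 (204.0.0.0 - 207.255.255.255) -> eth11
  204.0.0.0/7 (204.0.0.0 - 205.255.255.255) -> eth8
  204.0.0.0/9 (204.0.0.0 - 204.127.255.255) -> eth9
  204.32.0.0/12 (204.32.0.0 - 204.47.255.255) -> eth1
More-specific entries that do NOT match:
  204.38.247.216/29 (204.38.247.216 - 204.38.247.223) does not contain 204.38.247.211
  204.38.247.128/27 (204.38.247.128 - 204.38.247.159) does not contain 204.38.247.211
  204.38.160.0/19 (204.38.160.0 - 204.38.191.255) does not contain 204.38.247.211
  204.38.64.0/18 (204.38.64.0 - 204.38.127.255) does not contain 204.38.247.211
  204.48.0.0/13 (204.48.0.0 - 204.55.255.255) does not contain 204.38.247.211
Longest matching prefix is /12 -> interface eth1.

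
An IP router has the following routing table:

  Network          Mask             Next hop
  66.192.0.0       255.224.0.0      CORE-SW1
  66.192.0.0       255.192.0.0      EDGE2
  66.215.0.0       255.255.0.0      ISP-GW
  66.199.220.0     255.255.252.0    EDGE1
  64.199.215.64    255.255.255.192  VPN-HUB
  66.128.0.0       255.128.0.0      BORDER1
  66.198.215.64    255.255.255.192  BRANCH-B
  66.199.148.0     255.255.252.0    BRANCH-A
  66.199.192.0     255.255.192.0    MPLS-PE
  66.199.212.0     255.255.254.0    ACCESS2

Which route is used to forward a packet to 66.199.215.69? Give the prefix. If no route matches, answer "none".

Entries matching 66.199.215.69:
  66.128.0.0/9 (66.128.0.0 - 66.255.255.255)
  66.192.0.0/10 (66.192.0.0 - 66.255.255.255)
  66.192.0.0/11 (66.192.0.0 - 66.223.255.255)
  66.199.192.0/18 (66.199.192.0 - 66.199.255.255)
Most specific is 66.199.192.0/18.

66.199.192.0/18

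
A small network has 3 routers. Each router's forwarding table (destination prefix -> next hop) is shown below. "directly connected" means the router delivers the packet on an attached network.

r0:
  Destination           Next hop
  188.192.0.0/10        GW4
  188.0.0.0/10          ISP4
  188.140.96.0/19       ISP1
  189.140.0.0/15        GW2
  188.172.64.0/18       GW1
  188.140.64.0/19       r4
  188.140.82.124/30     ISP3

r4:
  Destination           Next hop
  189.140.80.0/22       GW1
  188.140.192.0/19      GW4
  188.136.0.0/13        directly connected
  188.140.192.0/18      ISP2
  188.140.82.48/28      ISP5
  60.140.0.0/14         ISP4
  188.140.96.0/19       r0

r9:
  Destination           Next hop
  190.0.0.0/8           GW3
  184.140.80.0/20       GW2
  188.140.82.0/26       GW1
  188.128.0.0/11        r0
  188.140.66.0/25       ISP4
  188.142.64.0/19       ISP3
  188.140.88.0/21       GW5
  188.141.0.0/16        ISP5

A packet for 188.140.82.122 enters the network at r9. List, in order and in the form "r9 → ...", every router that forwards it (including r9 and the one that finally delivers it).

At r9: longest match for 188.140.82.122 is 188.128.0.0/11 -> r0
At r0: longest match for 188.140.82.122 is 188.140.64.0/19 -> r4
At r4: longest match for 188.140.82.122 is 188.136.0.0/13 -> directly connected

r9 → r0 → r4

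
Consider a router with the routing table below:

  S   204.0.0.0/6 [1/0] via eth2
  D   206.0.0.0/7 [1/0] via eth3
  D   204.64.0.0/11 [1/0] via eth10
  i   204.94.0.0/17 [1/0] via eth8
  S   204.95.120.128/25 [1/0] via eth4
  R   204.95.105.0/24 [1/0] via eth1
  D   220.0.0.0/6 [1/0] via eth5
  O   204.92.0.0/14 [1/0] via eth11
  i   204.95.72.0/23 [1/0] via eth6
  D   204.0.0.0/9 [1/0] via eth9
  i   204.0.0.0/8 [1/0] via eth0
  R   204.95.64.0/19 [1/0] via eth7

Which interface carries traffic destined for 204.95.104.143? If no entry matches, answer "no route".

Routes whose prefix contains 204.95.104.143:
  204.0.0.0/6 (204.0.0.0 - 207.255.255.255) -> eth2
  204.0.0.0/8 (204.0.0.0 - 204.255.255.255) -> eth0
  204.0.0.0/9 (204.0.0.0 - 204.127.255.255) -> eth9
  204.64.0.0/11 (204.64.0.0 - 204.95.255.255) -> eth10
  204.92.0.0/14 (204.92.0.0 - 204.95.255.255) -> eth11
More-specific entries that do NOT match:
  204.95.120.128/25 (204.95.120.128 - 204.95.120.255) does not contain 204.95.104.143
  204.95.105.0/24 (204.95.105.0 - 204.95.105.255) does not contain 204.95.104.143
  204.95.72.0/23 (204.95.72.0 - 204.95.73.255) does not contain 204.95.104.143
  204.95.64.0/19 (204.95.64.0 - 204.95.95.255) does not contain 204.95.104.143
  204.94.0.0/17 (204.94.0.0 - 204.94.127.255) does not contain 204.95.104.143
Longest matching prefix is /14 -> interface eth11.

eth11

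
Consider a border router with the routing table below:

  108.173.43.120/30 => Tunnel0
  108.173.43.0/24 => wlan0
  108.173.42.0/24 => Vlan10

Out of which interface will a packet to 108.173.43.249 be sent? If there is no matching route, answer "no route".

Routes whose prefix contains 108.173.43.249:
  108.173.43.0/24 (108.173.43.0 - 108.173.43.255) -> wlan0
More-specific entries that do NOT match:
  108.173.43.120/30 (108.173.43.120 - 108.173.43.123) does not contain 108.173.43.249
Longest matching prefix is /24 -> interface wlan0.

wlan0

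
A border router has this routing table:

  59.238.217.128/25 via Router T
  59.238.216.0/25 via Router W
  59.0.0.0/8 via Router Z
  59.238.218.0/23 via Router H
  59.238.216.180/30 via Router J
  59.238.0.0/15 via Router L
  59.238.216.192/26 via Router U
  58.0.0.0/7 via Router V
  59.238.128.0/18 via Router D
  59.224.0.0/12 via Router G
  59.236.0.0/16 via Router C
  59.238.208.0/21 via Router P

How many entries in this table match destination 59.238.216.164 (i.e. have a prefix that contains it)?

Prefixes containing 59.238.216.164:
  58.0.0.0/7 (58.0.0.0 - 59.255.255.255)
  59.0.0.0/8 (59.0.0.0 - 59.255.255.255)
  59.224.0.0/12 (59.224.0.0 - 59.239.255.255)
  59.238.0.0/15 (59.238.0.0 - 59.239.255.255)
Total matching entries: 4.

4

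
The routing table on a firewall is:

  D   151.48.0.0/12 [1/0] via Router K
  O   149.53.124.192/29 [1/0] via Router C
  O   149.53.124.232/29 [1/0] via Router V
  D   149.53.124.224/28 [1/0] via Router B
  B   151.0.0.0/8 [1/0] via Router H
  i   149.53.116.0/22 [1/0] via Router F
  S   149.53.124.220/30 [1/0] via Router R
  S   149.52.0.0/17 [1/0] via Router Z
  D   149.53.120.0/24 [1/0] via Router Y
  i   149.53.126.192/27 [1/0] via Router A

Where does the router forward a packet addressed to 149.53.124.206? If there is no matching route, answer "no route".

No entry's prefix contains 149.53.124.206; there is no default route.

no route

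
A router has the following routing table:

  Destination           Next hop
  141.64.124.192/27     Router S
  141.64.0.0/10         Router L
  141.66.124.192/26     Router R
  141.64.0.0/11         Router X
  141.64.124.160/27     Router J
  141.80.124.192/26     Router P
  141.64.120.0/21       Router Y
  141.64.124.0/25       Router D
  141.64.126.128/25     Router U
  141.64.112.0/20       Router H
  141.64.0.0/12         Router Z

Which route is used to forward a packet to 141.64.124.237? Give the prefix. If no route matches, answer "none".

141.64.120.0/21

Entries matching 141.64.124.237:
  141.64.0.0/10 (141.64.0.0 - 141.127.255.255)
  141.64.0.0/11 (141.64.0.0 - 141.95.255.255)
  141.64.0.0/12 (141.64.0.0 - 141.79.255.255)
  141.64.112.0/20 (141.64.112.0 - 141.64.127.255)
  141.64.120.0/21 (141.64.120.0 - 141.64.127.255)
Most specific is 141.64.120.0/21.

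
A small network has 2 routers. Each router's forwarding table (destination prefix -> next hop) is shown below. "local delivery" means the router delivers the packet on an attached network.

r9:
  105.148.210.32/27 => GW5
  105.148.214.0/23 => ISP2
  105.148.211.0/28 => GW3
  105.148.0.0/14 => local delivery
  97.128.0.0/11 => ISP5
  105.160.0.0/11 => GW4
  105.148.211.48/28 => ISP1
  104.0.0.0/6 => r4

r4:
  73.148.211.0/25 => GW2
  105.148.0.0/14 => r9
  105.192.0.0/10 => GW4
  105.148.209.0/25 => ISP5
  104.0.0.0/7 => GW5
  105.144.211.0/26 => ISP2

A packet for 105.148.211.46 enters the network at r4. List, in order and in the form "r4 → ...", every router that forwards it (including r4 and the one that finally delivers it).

At r4: longest match for 105.148.211.46 is 105.148.0.0/14 -> r9
At r9: longest match for 105.148.211.46 is 105.148.0.0/14 -> local delivery

r4 → r9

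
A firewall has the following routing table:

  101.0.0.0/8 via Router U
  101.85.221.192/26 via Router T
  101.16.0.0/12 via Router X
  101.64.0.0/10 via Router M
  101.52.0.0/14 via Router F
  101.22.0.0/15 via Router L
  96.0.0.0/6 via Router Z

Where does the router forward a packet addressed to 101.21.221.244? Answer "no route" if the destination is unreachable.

Routes whose prefix contains 101.21.221.244:
  101.0.0.0/8 (101.0.0.0 - 101.255.255.255) -> Router U
  101.16.0.0/12 (101.16.0.0 - 101.31.255.255) -> Router X
More-specific entries that do NOT match:
  101.85.221.192/26 (101.85.221.192 - 101.85.221.255) does not contain 101.21.221.244
  101.22.0.0/15 (101.22.0.0 - 101.23.255.255) does not contain 101.21.221.244
  101.52.0.0/14 (101.52.0.0 - 101.55.255.255) does not contain 101.21.221.244
Longest matching prefix is /12 -> next hop Router X.

Router X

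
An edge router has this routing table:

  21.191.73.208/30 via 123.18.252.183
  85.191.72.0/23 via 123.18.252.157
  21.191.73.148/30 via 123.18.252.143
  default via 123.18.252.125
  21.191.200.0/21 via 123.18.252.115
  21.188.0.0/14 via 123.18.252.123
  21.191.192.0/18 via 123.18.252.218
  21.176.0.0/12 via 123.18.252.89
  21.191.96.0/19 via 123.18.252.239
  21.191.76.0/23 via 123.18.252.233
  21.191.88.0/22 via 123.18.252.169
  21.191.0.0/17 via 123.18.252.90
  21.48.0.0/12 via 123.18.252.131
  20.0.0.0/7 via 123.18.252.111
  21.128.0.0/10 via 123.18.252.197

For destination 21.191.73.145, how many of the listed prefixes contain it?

Prefixes containing 21.191.73.145:
  0.0.0.0/0 (default, matches everything)
  20.0.0.0/7 (20.0.0.0 - 21.255.255.255)
  21.128.0.0/10 (21.128.0.0 - 21.191.255.255)
  21.176.0.0/12 (21.176.0.0 - 21.191.255.255)
  21.188.0.0/14 (21.188.0.0 - 21.191.255.255)
  21.191.0.0/17 (21.191.0.0 - 21.191.127.255)
Total matching entries: 6.

6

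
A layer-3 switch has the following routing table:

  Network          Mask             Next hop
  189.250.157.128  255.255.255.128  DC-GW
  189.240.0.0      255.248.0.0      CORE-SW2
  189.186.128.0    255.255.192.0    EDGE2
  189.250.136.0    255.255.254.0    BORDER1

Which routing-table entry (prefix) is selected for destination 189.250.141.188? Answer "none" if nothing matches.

none

189.250.141.188 is outside every listed prefix and there is no default route.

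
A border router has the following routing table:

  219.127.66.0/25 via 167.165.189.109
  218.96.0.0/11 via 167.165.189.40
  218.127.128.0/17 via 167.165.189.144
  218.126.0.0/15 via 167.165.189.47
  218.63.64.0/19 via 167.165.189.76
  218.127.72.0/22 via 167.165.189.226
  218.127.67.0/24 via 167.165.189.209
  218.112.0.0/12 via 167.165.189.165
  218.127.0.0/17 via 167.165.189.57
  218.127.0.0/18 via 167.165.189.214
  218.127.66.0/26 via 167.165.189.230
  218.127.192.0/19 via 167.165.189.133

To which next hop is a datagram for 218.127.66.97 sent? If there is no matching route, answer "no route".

167.165.189.57

Routes whose prefix contains 218.127.66.97:
  218.96.0.0/11 (218.96.0.0 - 218.127.255.255) -> 167.165.189.40
  218.112.0.0/12 (218.112.0.0 - 218.127.255.255) -> 167.165.189.165
  218.126.0.0/15 (218.126.0.0 - 218.127.255.255) -> 167.165.189.47
  218.127.0.0/17 (218.127.0.0 - 218.127.127.255) -> 167.165.189.57
More-specific entries that do NOT match:
  218.127.66.0/26 (218.127.66.0 - 218.127.66.63) does not contain 218.127.66.97
  219.127.66.0/25 (219.127.66.0 - 219.127.66.127) does not contain 218.127.66.97
  218.127.67.0/24 (218.127.67.0 - 218.127.67.255) does not contain 218.127.66.97
  218.127.72.0/22 (218.127.72.0 - 218.127.75.255) does not contain 218.127.66.97
  218.63.64.0/19 (218.63.64.0 - 218.63.95.255) does not contain 218.127.66.97
  218.127.192.0/19 (218.127.192.0 - 218.127.223.255) does not contain 218.127.66.97
  218.127.0.0/18 (218.127.0.0 - 218.127.63.255) does not contain 218.127.66.97
Longest matching prefix is /17 -> next hop 167.165.189.57.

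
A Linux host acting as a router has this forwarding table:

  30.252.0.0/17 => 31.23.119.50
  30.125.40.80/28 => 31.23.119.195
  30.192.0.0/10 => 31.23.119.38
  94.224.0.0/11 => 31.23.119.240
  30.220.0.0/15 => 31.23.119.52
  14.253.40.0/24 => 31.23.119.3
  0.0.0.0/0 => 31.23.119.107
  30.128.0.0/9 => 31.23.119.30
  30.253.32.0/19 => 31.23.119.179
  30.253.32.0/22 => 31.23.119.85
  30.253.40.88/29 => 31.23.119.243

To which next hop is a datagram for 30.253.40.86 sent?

31.23.119.179

Routes whose prefix contains 30.253.40.86:
  0.0.0.0/0 (default, matches everything) -> 31.23.119.107
  30.128.0.0/9 (30.128.0.0 - 30.255.255.255) -> 31.23.119.30
  30.192.0.0/10 (30.192.0.0 - 30.255.255.255) -> 31.23.119.38
  30.253.32.0/19 (30.253.32.0 - 30.253.63.255) -> 31.23.119.179
More-specific entries that do NOT match:
  30.253.40.88/29 (30.253.40.88 - 30.253.40.95) does not contain 30.253.40.86
  30.125.40.80/28 (30.125.40.80 - 30.125.40.95) does not contain 30.253.40.86
  14.253.40.0/24 (14.253.40.0 - 14.253.40.255) does not contain 30.253.40.86
  30.253.32.0/22 (30.253.32.0 - 30.253.35.255) does not contain 30.253.40.86
Longest matching prefix is /19 -> next hop 31.23.119.179.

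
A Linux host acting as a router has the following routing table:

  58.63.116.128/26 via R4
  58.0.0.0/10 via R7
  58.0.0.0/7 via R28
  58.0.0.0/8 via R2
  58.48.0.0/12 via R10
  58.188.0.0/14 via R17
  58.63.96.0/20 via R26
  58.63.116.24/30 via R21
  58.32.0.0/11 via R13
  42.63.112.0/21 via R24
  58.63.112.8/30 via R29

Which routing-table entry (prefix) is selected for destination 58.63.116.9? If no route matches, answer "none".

58.48.0.0/12

Entries matching 58.63.116.9:
  58.0.0.0/7 (58.0.0.0 - 59.255.255.255)
  58.0.0.0/8 (58.0.0.0 - 58.255.255.255)
  58.0.0.0/10 (58.0.0.0 - 58.63.255.255)
  58.32.0.0/11 (58.32.0.0 - 58.63.255.255)
  58.48.0.0/12 (58.48.0.0 - 58.63.255.255)
Most specific is 58.48.0.0/12.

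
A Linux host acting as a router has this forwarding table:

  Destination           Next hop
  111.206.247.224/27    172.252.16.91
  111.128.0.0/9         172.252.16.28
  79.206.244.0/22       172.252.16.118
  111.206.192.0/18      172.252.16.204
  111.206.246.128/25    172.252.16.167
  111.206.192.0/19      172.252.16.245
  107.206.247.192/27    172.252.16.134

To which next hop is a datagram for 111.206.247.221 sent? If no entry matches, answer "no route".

172.252.16.204

Routes whose prefix contains 111.206.247.221:
  111.128.0.0/9 (111.128.0.0 - 111.255.255.255) -> 172.252.16.28
  111.206.192.0/18 (111.206.192.0 - 111.206.255.255) -> 172.252.16.204
More-specific entries that do NOT match:
  111.206.247.224/27 (111.206.247.224 - 111.206.247.255) does not contain 111.206.247.221
  107.206.247.192/27 (107.206.247.192 - 107.206.247.223) does not contain 111.206.247.221
  111.206.246.128/25 (111.206.246.128 - 111.206.246.255) does not contain 111.206.247.221
  79.206.244.0/22 (79.206.244.0 - 79.206.247.255) does not contain 111.206.247.221
  111.206.192.0/19 (111.206.192.0 - 111.206.223.255) does not contain 111.206.247.221
Longest matching prefix is /18 -> next hop 172.252.16.204.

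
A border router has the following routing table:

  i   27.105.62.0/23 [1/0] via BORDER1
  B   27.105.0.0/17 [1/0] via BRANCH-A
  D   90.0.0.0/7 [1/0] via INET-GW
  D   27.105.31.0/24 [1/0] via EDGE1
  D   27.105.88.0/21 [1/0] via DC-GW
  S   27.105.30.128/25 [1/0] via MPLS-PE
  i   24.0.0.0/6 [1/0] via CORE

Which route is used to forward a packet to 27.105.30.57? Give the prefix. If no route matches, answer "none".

Entries matching 27.105.30.57:
  24.0.0.0/6 (24.0.0.0 - 27.255.255.255)
  27.105.0.0/17 (27.105.0.0 - 27.105.127.255)
Most specific is 27.105.0.0/17.

27.105.0.0/17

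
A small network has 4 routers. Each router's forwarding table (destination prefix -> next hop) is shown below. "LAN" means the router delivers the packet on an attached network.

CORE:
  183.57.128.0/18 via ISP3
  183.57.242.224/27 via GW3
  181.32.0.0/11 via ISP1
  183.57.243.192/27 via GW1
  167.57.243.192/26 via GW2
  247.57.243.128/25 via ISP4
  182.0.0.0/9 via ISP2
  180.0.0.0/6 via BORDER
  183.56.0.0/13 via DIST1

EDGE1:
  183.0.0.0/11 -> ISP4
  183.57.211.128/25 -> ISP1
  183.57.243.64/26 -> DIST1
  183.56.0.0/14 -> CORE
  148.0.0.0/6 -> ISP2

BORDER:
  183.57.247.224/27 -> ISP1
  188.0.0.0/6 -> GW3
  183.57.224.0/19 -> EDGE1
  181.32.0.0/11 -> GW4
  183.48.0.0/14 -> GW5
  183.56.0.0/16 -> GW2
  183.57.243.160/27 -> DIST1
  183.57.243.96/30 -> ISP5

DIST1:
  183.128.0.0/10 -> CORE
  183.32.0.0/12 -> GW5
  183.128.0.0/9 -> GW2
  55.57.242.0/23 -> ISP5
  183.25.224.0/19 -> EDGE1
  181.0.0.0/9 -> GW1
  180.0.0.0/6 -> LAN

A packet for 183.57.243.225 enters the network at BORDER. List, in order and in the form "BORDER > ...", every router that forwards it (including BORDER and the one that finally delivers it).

BORDER > EDGE1 > CORE > DIST1

At BORDER: longest match for 183.57.243.225 is 183.57.224.0/19 -> EDGE1
At EDGE1: longest match for 183.57.243.225 is 183.56.0.0/14 -> CORE
At CORE: longest match for 183.57.243.225 is 183.56.0.0/13 -> DIST1
At DIST1: longest match for 183.57.243.225 is 180.0.0.0/6 -> LAN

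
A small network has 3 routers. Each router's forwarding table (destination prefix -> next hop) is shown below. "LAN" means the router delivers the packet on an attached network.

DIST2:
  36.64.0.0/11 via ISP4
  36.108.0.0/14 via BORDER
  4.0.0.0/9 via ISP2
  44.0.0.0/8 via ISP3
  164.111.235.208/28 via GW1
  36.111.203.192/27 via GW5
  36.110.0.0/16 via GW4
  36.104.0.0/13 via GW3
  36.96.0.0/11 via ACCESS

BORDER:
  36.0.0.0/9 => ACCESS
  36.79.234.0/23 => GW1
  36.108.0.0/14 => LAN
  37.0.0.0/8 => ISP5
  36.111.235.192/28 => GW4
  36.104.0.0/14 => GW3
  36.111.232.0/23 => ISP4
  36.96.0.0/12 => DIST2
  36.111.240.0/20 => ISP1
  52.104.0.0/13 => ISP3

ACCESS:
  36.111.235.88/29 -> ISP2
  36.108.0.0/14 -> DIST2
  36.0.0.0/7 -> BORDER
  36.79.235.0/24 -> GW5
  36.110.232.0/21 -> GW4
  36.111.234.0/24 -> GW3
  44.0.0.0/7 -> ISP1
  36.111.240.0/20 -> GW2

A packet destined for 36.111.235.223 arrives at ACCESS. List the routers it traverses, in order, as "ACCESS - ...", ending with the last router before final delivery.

At ACCESS: longest match for 36.111.235.223 is 36.108.0.0/14 -> DIST2
At DIST2: longest match for 36.111.235.223 is 36.108.0.0/14 -> BORDER
At BORDER: longest match for 36.111.235.223 is 36.108.0.0/14 -> LAN

ACCESS - DIST2 - BORDER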